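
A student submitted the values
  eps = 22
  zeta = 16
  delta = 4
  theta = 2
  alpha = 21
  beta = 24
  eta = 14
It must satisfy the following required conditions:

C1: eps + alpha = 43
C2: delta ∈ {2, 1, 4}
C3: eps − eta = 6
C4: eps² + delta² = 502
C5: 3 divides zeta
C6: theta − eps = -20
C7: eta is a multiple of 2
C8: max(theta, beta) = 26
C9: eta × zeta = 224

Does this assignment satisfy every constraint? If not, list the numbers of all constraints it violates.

The assignment fails constraints 3, 4, 5, and 8.

C1: eps + alpha = 22 + 21 = 43  ✔
C2: delta = 4 is in {2, 1, 4}  ✔
C3: eps − eta = 22 − 14 = 8, not 6  ✘
C4: eps² + delta² = 22² + 4² = 484 + 16 = 500, not 502  ✘
C5: 16 = 3×5 + 1, so 3 does not divide 16  ✘
C6: theta − eps = 2 − 22 = -20  ✔
C7: 14 / 2 = 7, so 2 divides 14  ✔
C8: max(2, 24) = 24, not 26  ✘
C9: eta × zeta = 14 × 16 = 224  ✔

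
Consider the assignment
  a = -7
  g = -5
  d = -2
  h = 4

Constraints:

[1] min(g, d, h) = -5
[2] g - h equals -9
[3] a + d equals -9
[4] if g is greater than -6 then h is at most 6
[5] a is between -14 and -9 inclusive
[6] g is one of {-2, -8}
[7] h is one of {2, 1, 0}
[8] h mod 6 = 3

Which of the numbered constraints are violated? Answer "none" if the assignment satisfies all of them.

[1] min(-5, -2, 4) = -5  ✔
[2] g - h = -5 - 4 = -9  ✔
[3] a + d = -7 + (-2) = -9  ✔
[4] g = -5 > -6, so we need h ≤ 6; h = 4 ≤ 6  ✔
[5] a = -7 is outside [-14, -9]  ✘
[6] g = -5 is not in {-2, -8}  ✘
[7] h = 4 is not in {2, 1, 0}  ✘
[8] 4 mod 6 = 4, not 3  ✘

No — constraints 5, 6, 7, and 8 are not satisfied.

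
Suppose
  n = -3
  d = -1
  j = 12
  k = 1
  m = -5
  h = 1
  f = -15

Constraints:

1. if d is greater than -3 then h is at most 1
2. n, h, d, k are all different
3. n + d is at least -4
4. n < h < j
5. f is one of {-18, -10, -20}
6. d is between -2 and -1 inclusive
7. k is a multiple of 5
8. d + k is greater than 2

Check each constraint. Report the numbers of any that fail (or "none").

1. d = -1 > -3, so we need h ≤ 1; h = 1 ≤ 1 — OK.
2. h = k = 1, not all different — violated.
3. n + d = -3 + (-1) = -4; -4 ≥ -4 — OK.
4. values -3 < 1 < 12 — OK.
5. f = -15 is not in {-18, -10, -20} — violated.
6. d = -1 lies in [-2, -1] — OK.
7. 1 = 5*0 + 1, so 5 does not divide 1 — violated.
8. d + k = -1 + 1 = 0; 0 ≤ 2, bound 2 not met — violated.

No — constraints 2, 5, 7, 8 are not satisfied.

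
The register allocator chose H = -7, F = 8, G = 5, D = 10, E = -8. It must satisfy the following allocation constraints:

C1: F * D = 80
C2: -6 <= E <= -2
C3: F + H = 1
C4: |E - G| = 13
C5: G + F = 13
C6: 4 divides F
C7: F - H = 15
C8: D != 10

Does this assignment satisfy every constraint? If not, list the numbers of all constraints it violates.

C1: F * D = 8 * 10 = 80  ✓
C2: E = -8 is outside [-6, -2]  ✗
C3: F + H = 8 + (-7) = 1  ✓
C4: |-8 - 5| = 13  ✓
C5: G + F = 5 + 8 = 13  ✓
C6: 8 / 4 = 2, so 4 divides 8  ✓
C7: F - H = 8 - (-7) = 15  ✓
C8: D = 10, but 10 is required to differ  ✗

The assignment fails constraints 2, 8.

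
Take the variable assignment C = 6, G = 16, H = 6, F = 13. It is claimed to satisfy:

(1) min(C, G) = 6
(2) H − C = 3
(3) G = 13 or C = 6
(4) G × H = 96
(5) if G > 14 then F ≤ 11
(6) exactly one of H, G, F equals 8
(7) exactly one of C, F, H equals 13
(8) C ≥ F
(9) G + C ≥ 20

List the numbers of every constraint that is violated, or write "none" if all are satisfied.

Violated: 2, 5, 6, and 8.

(1) min(6, 16) = 6 — OK.
(2) H − C = 6 − 6 = 0, not 3 — violated.
(3) G = 16 ≠ 13, but C = 6 = 6 (second disjunct) — OK.
(4) G × H = 16 × 6 = 96 — OK.
(5) G = 16 > 14, so we need F ≤ 11; but F = 13 > 11 — violated.
(6) H=6, G=16, F=13; 0 of them equal 8, not exactly one — violated.
(7) C=6, F=13, H=6; 1 of them equals 13 — OK.
(8) C = 6, F = 13; 6 < 13 (want ≥) — violated.
(9) G + C = 16 + 6 = 22; 22 ≥ 20 — OK.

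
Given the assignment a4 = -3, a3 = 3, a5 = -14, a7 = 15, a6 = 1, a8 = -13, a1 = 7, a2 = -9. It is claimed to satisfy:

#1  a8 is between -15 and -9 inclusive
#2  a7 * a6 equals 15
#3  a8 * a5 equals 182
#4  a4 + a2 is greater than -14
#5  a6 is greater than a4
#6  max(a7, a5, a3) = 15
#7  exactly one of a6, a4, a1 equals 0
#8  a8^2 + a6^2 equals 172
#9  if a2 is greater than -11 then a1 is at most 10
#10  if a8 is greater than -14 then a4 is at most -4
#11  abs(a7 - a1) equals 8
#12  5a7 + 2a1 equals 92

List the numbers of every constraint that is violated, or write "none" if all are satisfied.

#1 a8 = -13 lies in [-15, -9] — satisfied.
#2 a7 * a6 = 15 * 1 = 15 — satisfied.
#3 a8 * a5 = -13 * (-14) = 182 — satisfied.
#4 a4 + a2 = -3 + (-9) = -12; -12 > -14 — satisfied.
#5 a6 = 1, a4 = -3; 1 > -3 — satisfied.
#6 max(15, -14, 3) = 15 — satisfied.
#7 a6=1, a4=-3, a1=7; 0 of them equal 0, not exactly one — violated.
#8 a8^2 + a6^2 = (-13)^2 + 1^2 = 169 + 1 = 170, not 172 — violated.
#9 a2 = -9 > -11, so we need a1 ≤ 10; a1 = 7 ≤ 10 — satisfied.
#10 a8 = -13 > -14, so we need a4 ≤ -4; but a4 = -3 > -4 — violated.
#11 abs(15 - 7) = 8 — satisfied.
#12 5a7 + 2a1 = 5(15) + 2(7) = 89, not 92 — violated.

No — constraints 7, 8, 10, and 12 are not satisfied.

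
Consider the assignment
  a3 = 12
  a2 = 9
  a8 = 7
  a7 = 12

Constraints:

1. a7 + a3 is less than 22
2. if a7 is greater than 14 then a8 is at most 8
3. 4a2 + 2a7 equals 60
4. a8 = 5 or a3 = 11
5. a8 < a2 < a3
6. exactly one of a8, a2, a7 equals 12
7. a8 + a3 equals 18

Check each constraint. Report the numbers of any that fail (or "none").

1. a7 + a3 = 12 + 12 = 24; 24 ≥ 22, bound 22 not met — violated.
2. a7 = 12, not > 14; antecedent false, conditional vacuously true — OK.
3. 4a2 + 2a7 = 4(9) + 2(12) = 60 — OK.
4. a8 = 7 ≠ 5 and a3 = 12 ≠ 11; both disjuncts false — violated.
5. values 7 < 9 < 12 — OK.
6. a8=7, a2=9, a7=12; 1 of them equals 12 — OK.
7. a8 + a3 = 7 + 12 = 19, not 18 — violated.

Violated: 1, 4, 7.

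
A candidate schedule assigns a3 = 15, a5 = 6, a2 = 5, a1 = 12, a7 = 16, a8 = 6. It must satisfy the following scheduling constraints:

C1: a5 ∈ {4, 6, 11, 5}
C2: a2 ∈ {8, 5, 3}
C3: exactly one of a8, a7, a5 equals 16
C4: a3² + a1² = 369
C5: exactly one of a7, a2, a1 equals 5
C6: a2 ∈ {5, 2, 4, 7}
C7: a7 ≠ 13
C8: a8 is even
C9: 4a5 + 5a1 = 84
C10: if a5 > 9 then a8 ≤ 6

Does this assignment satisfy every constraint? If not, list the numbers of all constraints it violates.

C1: a5 = 6 is in {4, 6, 11, 5}  ✔
C2: a2 = 5 is in {8, 5, 3}  ✔
C3: a8=6, a7=16, a5=6; 1 of them equals 16  ✔
C4: a3² + a1² = 15² + 12² = 225 + 144 = 369  ✔
C5: a7=16, a2=5, a1=12; 1 of them equals 5  ✔
C6: a2 = 5 is in {5, 2, 4, 7}  ✔
C7: a7 = 16, and 16 ≠ 13  ✔
C8: a8 = 6 is even  ✔
C9: 4a5 + 5a1 = 4(6) + 5(12) = 84  ✔
C10: a5 = 6, not > 9; antecedent false, conditional vacuously true  ✔

Yes — all constraints hold.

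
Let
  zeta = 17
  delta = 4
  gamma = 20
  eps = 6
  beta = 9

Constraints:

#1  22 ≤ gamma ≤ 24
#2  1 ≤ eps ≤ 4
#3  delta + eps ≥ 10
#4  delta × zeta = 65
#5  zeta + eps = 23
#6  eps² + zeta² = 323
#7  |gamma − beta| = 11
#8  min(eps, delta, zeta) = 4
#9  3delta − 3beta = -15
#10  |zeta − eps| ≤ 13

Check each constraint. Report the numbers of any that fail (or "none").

Violated: 1, 2, 4, and 6.

#1 gamma = 20 is outside [22, 24] — violated.
#2 eps = 6 is outside [1, 4] — violated.
#3 delta + eps = 4 + 6 = 10; 10 ≥ 10 — satisfied.
#4 delta × zeta = 4 × 17 = 68, not 65 — violated.
#5 zeta + eps = 17 + 6 = 23 — satisfied.
#6 eps² + zeta² = 6² + 17² = 36 + 289 = 325, not 323 — violated.
#7 |20 − 9| = 11 — satisfied.
#8 min(6, 4, 17) = 4 — satisfied.
#9 3delta − 3beta = 3(4) − 3(9) = -15 — satisfied.
#10 |17 − 6| = 11; 11 ≤ 13 — satisfied.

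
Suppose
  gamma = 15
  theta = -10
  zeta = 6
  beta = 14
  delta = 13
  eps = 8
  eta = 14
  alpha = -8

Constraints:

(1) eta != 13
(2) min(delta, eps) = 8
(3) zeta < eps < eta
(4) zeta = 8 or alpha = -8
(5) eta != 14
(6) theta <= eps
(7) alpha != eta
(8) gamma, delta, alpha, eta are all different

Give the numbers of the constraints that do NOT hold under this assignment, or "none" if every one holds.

Violated: 5.

(1) eta = 14, and 14 ≠ 13  OK
(2) min(13, 8) = 8  OK
(3) values 6 < 8 < 14  OK
(4) zeta = 6 ≠ 8, but alpha = -8 = -8 (second disjunct)  OK
(5) eta = 14, but 14 is required to differ  FAIL
(6) theta = -10, eps = 8; -10 ≤ 8  OK
(7) alpha = -8, eta = 14; distinct  OK
(8) values 15, 13, -8, 14 are pairwise distinct  OK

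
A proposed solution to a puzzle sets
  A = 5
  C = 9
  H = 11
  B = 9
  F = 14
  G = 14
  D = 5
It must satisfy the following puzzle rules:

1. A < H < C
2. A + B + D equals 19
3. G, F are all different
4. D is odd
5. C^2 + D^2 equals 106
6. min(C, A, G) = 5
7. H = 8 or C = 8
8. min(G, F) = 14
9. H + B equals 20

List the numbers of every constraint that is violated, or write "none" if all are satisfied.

Constraints 1, 3, 7 do not hold.

1. values 5, 11, 9; H = 11 is not < C = 9  fails
2. A + B + D = 5 + 9 + 5 = 19  holds
3. G = F = 14, not all different  fails
4. D = 5 is odd  holds
5. C^2 + D^2 = 9^2 + 5^2 = 81 + 25 = 106  holds
6. min(9, 5, 14) = 5  holds
7. H = 11 ≠ 8 and C = 9 ≠ 8; both disjuncts false  fails
8. min(14, 14) = 14  holds
9. H + B = 11 + 9 = 20  holds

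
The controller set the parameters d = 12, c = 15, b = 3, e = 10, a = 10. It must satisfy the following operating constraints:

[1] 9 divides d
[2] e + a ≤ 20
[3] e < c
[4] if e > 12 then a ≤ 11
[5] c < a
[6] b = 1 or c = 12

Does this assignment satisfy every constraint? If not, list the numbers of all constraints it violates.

[1] 12 = 9×1 + 3, so 9 does not divide 12  no
[2] e + a = 10 + 10 = 20; 20 ≤ 20  yes
[3] e = 10, c = 15; 10 < 15  yes
[4] e = 10, not > 12; antecedent false, conditional vacuously true  yes
[5] c = 15, a = 10; 15 ≥ 10 (want <)  no
[6] b = 3 ≠ 1 and c = 15 ≠ 12; both disjuncts false  no

Constraints 1, 5, and 6 are violated.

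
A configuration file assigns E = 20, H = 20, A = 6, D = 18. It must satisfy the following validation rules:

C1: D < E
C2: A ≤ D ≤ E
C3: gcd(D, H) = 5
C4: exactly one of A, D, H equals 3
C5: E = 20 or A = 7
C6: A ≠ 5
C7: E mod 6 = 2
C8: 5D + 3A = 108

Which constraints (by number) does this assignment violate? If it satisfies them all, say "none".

Constraints 3, 4 do not hold.

C1: D = 18, E = 20; 18 < 20  OK
C2: values 6 ≤ 18 ≤ 20  OK
C3: gcd(18, 20) = 2, not 5  FAIL
C4: A=6, D=18, H=20; 0 of them equal 3, not exactly one  FAIL
C5: E = 20 = 20 (first disjunct)  OK
C6: A = 6, and 6 ≠ 5  OK
C7: 20 mod 6 = 2  OK
C8: 5D + 3A = 5(18) + 3(6) = 108  OK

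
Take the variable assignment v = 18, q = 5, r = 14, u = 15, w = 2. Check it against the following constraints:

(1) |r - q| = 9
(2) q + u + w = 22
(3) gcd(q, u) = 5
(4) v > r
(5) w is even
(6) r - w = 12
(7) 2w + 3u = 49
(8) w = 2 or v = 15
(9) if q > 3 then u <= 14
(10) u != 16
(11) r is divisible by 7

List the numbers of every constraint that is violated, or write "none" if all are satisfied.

Constraint 9 is violated.

(1) |14 - 5| = 9 — holds.
(2) q + u + w = 5 + 15 + 2 = 22 — holds.
(3) gcd(5, 15) = 5 — holds.
(4) v = 18, r = 14; 18 > 14 — holds.
(5) w = 2 is even — holds.
(6) r - w = 14 - 2 = 12 — holds.
(7) 2w + 3u = 2(2) + 3(15) = 49 — holds.
(8) w = 2 = 2 (first disjunct) — holds.
(9) q = 5 > 3, so we need u ≤ 14; but u = 15 > 14 — does not hold.
(10) u = 15, and 15 ≠ 16 — holds.
(11) 14 / 7 = 2, so 7 divides 14 — holds.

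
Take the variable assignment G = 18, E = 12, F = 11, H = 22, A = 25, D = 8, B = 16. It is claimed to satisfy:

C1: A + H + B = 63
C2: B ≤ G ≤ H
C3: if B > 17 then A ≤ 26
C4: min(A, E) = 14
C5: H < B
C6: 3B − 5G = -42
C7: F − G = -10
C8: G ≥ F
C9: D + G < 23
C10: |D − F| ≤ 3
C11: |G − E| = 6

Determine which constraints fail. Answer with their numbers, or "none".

The assignment fails constraints 4, 5, 7, and 9.

C1: A + H + B = 25 + 22 + 16 = 63 — holds.
C2: values 16 ≤ 18 ≤ 22 — holds.
C3: B = 16, not > 17; antecedent false, conditional vacuously true — holds.
C4: min(25, 12) = 12, not 14 — fails.
C5: H = 22, B = 16; 22 ≥ 16 (want <) — fails.
C6: 3B − 5G = 3(16) − 5(18) = -42 — holds.
C7: F − G = 11 − 18 = -7, not -10 — fails.
C8: G = 18, F = 11; 18 ≥ 11 — holds.
C9: D + G = 8 + 18 = 26; 26 ≥ 23, bound 23 not met — fails.
C10: |8 − 11| = 3; 3 ≤ 3 — holds.
C11: |18 − 12| = 6 — holds.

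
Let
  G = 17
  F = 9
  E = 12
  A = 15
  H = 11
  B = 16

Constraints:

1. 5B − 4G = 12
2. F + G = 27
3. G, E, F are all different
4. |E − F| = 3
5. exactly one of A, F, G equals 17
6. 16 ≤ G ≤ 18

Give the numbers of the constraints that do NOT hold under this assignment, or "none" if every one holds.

1. 5B − 4G = 5(16) − 4(17) = 12  OK
2. F + G = 9 + 17 = 26, not 27  FAIL
3. values 17, 12, 9 are pairwise distinct  OK
4. |12 − 9| = 3  OK
5. A=15, F=9, G=17; 1 of them equals 17  OK
6. G = 17 lies in [16, 18]  OK

Constraint 2 is violated.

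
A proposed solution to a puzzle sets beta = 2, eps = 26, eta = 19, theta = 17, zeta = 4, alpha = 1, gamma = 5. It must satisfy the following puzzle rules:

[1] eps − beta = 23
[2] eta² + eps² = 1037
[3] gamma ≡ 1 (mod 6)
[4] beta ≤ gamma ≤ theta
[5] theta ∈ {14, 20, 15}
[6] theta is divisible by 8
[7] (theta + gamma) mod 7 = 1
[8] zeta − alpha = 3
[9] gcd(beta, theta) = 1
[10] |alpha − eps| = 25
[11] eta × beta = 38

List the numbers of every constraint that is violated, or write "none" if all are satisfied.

[1] eps − beta = 26 − 2 = 24, not 23 — violated.
[2] eta² + eps² = 19² + 26² = 361 + 676 = 1037 — OK.
[3] 5 mod 6 = 5, not 1 — violated.
[4] values 2 ≤ 5 ≤ 17 — OK.
[5] theta = 17 is not in {14, 20, 15} — violated.
[6] 17 = 8×2 + 1, so 8 does not divide 17 — violated.
[7] theta + gamma = 22; 22 mod 7 = 1 — OK.
[8] zeta − alpha = 4 − 1 = 3 — OK.
[9] gcd(2, 17) = 1 — OK.
[10] |1 − 26| = 25 — OK.
[11] eta × beta = 19 × 2 = 38 — OK.

Constraints 1, 3, 5, 6 are violated.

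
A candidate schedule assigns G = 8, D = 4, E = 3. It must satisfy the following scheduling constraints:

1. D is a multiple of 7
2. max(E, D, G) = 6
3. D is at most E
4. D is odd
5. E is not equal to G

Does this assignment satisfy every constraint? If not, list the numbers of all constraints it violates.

1. 4 = 7*0 + 4, so 7 does not divide 4 — violated.
2. max(3, 4, 8) = 8, not 6 — violated.
3. D = 4, E = 3; 4 > 3 (want ≤) — violated.
4. D = 4 is even — violated.
5. E = 3, G = 8; distinct — satisfied.

Constraints 1, 2, 3, and 4 do not hold.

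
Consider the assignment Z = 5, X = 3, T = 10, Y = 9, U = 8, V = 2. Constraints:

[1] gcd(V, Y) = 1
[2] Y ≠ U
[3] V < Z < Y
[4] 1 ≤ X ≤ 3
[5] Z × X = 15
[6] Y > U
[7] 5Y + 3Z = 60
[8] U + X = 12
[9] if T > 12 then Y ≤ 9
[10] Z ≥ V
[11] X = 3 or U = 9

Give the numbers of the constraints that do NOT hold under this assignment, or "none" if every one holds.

[1] gcd(2, 9) = 1 — satisfied.
[2] Y = 9, U = 8; distinct — satisfied.
[3] values 2 < 5 < 9 — satisfied.
[4] X = 3 lies in [1, 3] — satisfied.
[5] Z × X = 5 × 3 = 15 — satisfied.
[6] Y = 9, U = 8; 9 > 8 — satisfied.
[7] 5Y + 3Z = 5(9) + 3(5) = 60 — satisfied.
[8] U + X = 8 + 3 = 11, not 12 — violated.
[9] T = 10, not > 12; antecedent false, conditional vacuously true — satisfied.
[10] Z = 5, V = 2; 5 ≥ 2 — satisfied.
[11] X = 3 = 3 (first disjunct) — satisfied.

Constraint 8 is violated.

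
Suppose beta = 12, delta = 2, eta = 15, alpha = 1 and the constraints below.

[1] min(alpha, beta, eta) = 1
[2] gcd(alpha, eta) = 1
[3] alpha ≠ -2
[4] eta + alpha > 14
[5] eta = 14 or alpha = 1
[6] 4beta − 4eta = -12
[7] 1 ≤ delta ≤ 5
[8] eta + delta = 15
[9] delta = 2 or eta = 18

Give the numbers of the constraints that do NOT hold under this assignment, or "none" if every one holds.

Constraint 8 does not hold.

[1] min(1, 12, 15) = 1 — satisfied.
[2] gcd(1, 15) = 1 — satisfied.
[3] alpha = 1, and 1 ≠ -2 — satisfied.
[4] eta + alpha = 15 + 1 = 16; 16 > 14 — satisfied.
[5] eta = 15 ≠ 14, but alpha = 1 = 1 (second disjunct) — satisfied.
[6] 4beta − 4eta = 4(12) − 4(15) = -12 — satisfied.
[7] delta = 2 lies in [1, 5] — satisfied.
[8] eta + delta = 15 + 2 = 17, not 15 — violated.
[9] delta = 2 = 2 (first disjunct) — satisfied.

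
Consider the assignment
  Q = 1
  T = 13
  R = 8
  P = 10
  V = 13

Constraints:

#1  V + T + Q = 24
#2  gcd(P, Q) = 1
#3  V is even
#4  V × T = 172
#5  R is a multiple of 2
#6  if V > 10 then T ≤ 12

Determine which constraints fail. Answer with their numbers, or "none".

#1 V + T + Q = 13 + 13 + 1 = 27, not 24 — violated.
#2 gcd(10, 1) = 1 — satisfied.
#3 V = 13 is odd — violated.
#4 V × T = 13 × 13 = 169, not 172 — violated.
#5 8 / 2 = 4, so 2 divides 8 — satisfied.
#6 V = 13 > 10, so we need T ≤ 12; but T = 13 > 12 — violated.

Constraints 1, 3, 4, and 6 are violated.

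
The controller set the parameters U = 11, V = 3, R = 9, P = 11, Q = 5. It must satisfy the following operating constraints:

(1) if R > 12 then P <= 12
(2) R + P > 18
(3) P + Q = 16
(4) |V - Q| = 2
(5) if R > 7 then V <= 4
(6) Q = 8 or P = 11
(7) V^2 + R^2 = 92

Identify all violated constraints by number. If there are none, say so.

Violated: 7.

(1) R = 9, not > 12; antecedent false, conditional vacuously true — holds.
(2) R + P = 9 + 11 = 20; 20 > 18 — holds.
(3) P + Q = 11 + 5 = 16 — holds.
(4) |3 - 5| = 2 — holds.
(5) R = 9 > 7, so we need V ≤ 4; V = 3 ≤ 4 — holds.
(6) Q = 5 ≠ 8, but P = 11 = 11 (second disjunct) — holds.
(7) V^2 + R^2 = 3^2 + 9^2 = 9 + 81 = 90, not 92 — does not hold.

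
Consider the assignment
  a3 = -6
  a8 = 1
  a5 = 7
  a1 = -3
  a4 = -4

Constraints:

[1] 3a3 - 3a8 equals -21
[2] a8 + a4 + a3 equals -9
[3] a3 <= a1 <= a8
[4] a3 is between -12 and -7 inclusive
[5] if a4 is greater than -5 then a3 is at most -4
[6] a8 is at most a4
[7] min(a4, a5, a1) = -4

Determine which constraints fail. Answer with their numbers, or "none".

[1] 3a3 - 3a8 = 3(-6) - 3(1) = -21 — satisfied.
[2] a8 + a4 + a3 = 1 + (-4) + (-6) = -9 — satisfied.
[3] values -6 <= -3 <= 1 — satisfied.
[4] a3 = -6 is outside [-12, -7] — violated.
[5] a4 = -4 > -5, so we need a3 ≤ -4; a3 = -6 ≤ -4 — satisfied.
[6] a8 = 1, a4 = -4; 1 > -4 (want ≤) — violated.
[7] min(-4, 7, -3) = -4 — satisfied.

No — constraints 4 and 6 are not satisfied.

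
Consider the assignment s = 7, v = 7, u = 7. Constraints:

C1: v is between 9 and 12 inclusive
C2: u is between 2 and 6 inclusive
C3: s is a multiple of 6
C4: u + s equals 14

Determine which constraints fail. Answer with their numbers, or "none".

C1: v = 7 is outside [9, 12] — does not hold.
C2: u = 7 is outside [2, 6] — does not hold.
C3: 7 = 6*1 + 1, so 6 does not divide 7 — does not hold.
C4: u + s = 7 + 7 = 14 — holds.

No — constraints 1, 2, and 3 are not satisfied.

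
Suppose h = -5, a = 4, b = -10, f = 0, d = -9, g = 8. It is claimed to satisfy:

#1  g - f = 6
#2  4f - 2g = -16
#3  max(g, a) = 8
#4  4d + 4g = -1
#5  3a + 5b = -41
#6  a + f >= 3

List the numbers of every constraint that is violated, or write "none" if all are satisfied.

#1 g - f = 8 - 0 = 8, not 6  no
#2 4f - 2g = 4(0) - 2(8) = -16  yes
#3 max(8, 4) = 8  yes
#4 4d + 4g = 4(-9) + 4(8) = -4, not -1  no
#5 3a + 5b = 3(4) + 5(-10) = -38, not -41  no
#6 a + f = 4 + 0 = 4; 4 ≥ 3  yes

The assignment fails constraints 1, 4, and 5.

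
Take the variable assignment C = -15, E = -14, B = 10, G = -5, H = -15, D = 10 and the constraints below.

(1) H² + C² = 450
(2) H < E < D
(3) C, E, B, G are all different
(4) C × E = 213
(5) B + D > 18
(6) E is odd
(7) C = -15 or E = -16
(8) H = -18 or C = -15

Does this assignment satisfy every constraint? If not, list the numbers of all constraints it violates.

(1) H² + C² = (-15)² + (-15)² = 225 + 225 = 450  true
(2) values -15 < -14 < 10  true
(3) values -15, -14, 10, -5 are pairwise distinct  true
(4) C × E = -15 × (-14) = 210, not 213  false
(5) B + D = 10 + 10 = 20; 20 > 18  true
(6) E = -14 is even  false
(7) C = -15 = -15 (first disjunct)  true
(8) H = -15 ≠ -18, but C = -15 = -15 (second disjunct)  true

Constraints 4, 6 do not hold.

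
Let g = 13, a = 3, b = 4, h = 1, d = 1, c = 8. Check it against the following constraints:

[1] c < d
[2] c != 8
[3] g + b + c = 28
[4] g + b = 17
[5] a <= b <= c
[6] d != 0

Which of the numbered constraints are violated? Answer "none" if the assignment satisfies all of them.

No — constraints 1, 2, and 3 are not satisfied.

[1] c = 8, d = 1; 8 ≥ 1 (want <) — violated.
[2] c = 8, but 8 is required to differ — violated.
[3] g + b + c = 13 + 4 + 8 = 25, not 28 — violated.
[4] g + b = 13 + 4 = 17 — satisfied.
[5] values 3 <= 4 <= 8 — satisfied.
[6] d = 1, and 1 ≠ 0 — satisfied.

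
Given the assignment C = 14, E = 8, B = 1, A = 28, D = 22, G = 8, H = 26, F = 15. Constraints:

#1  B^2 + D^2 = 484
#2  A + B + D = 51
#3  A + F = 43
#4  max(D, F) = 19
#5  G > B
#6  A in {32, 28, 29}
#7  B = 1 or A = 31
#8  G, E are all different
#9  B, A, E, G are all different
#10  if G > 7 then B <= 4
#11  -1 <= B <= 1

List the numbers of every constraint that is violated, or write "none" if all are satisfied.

The assignment fails constraints 1, 4, 8, 9.

#1 B^2 + D^2 = 1^2 + 22^2 = 1 + 484 = 485, not 484  ✗
#2 A + B + D = 28 + 1 + 22 = 51  ✓
#3 A + F = 28 + 15 = 43  ✓
#4 max(22, 15) = 22, not 19  ✗
#5 G = 8, B = 1; 8 > 1  ✓
#6 A = 28 is in {32, 28, 29}  ✓
#7 B = 1 = 1 (first disjunct)  ✓
#8 G = E = 8, not all different  ✗
#9 E = G = 8, not all different  ✗
#10 G = 8 > 7, so we need B ≤ 4; B = 1 ≤ 4  ✓
#11 B = 1 lies in [-1, 1]  ✓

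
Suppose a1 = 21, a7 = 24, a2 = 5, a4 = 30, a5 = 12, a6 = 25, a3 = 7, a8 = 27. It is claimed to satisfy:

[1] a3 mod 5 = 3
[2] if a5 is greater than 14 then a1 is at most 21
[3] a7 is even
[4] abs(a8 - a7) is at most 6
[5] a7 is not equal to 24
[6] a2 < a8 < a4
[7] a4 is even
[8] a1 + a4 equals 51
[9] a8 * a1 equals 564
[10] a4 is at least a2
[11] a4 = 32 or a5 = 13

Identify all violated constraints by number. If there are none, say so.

[1] 7 mod 5 = 2, not 3 — violated.
[2] a5 = 12, not > 14; antecedent false, conditional vacuously true — OK.
[3] a7 = 24 is even — OK.
[4] abs(27 - 24) = 3; 3 ≤ 6 — OK.
[5] a7 = 24, but 24 is required to differ — violated.
[6] values 5 < 27 < 30 — OK.
[7] a4 = 30 is even — OK.
[8] a1 + a4 = 21 + 30 = 51 — OK.
[9] a8 * a1 = 27 * 21 = 567, not 564 — violated.
[10] a4 = 30, a2 = 5; 30 ≥ 5 — OK.
[11] a4 = 30 ≠ 32 and a5 = 12 ≠ 13; both disjuncts false — violated.

The assignment fails constraints 1, 5, 9, and 11.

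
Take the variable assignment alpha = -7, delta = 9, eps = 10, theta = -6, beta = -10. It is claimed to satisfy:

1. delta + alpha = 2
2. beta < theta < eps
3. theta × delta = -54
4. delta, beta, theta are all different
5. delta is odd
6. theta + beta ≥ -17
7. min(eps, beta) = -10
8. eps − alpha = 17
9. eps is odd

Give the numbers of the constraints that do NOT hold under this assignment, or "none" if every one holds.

Violated: 9.

1. delta + alpha = 9 + (-7) = 2 — OK.
2. values -10 < -6 < 10 — OK.
3. theta × delta = -6 × 9 = -54 — OK.
4. values 9, -10, -6 are pairwise distinct — OK.
5. delta = 9 is odd — OK.
6. theta + beta = -6 + (-10) = -16; -16 ≥ -17 — OK.
7. min(10, -10) = -10 — OK.
8. eps − alpha = 10 − (-7) = 17 — OK.
9. eps = 10 is even — violated.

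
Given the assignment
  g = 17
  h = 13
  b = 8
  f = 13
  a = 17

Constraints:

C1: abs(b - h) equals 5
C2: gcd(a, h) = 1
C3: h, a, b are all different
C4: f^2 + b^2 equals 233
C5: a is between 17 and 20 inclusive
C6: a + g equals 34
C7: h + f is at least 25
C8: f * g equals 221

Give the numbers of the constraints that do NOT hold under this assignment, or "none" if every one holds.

Yes — all constraints hold.

C1: abs(8 - 13) = 5 — satisfied.
C2: gcd(17, 13) = 1 — satisfied.
C3: values 13, 17, 8 are pairwise distinct — satisfied.
C4: f^2 + b^2 = 13^2 + 8^2 = 169 + 64 = 233 — satisfied.
C5: a = 17 lies in [17, 20] — satisfied.
C6: a + g = 17 + 17 = 34 — satisfied.
C7: h + f = 13 + 13 = 26; 26 ≥ 25 — satisfied.
C8: f * g = 13 * 17 = 221 — satisfied.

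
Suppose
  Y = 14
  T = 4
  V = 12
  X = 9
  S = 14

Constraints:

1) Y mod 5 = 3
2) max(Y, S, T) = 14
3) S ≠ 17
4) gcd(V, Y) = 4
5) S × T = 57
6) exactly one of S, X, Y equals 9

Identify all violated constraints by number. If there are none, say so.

1) 14 mod 5 = 4, not 3  no
2) max(14, 14, 4) = 14  yes
3) S = 14, and 14 ≠ 17  yes
4) gcd(12, 14) = 2, not 4  no
5) S × T = 14 × 4 = 56, not 57  no
6) S=14, X=9, Y=14; 1 of them equals 9  yes

The assignment fails constraints 1, 4, and 5.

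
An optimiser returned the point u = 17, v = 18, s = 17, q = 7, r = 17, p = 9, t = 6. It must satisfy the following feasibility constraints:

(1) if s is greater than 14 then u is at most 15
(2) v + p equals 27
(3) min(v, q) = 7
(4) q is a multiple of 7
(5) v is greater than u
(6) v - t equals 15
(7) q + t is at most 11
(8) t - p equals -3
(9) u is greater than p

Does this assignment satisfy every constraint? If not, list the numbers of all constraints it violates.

(1) s = 17 > 14, so we need u ≤ 15; but u = 17 > 15  ✘
(2) v + p = 18 + 9 = 27  ✔
(3) min(18, 7) = 7  ✔
(4) 7 / 7 = 1, so 7 divides 7  ✔
(5) v = 18, u = 17; 18 > 17  ✔
(6) v - t = 18 - 6 = 12, not 15  ✘
(7) q + t = 7 + 6 = 13; 13 > 11, bound 11 not met  ✘
(8) t - p = 6 - 9 = -3  ✔
(9) u = 17, p = 9; 17 > 9  ✔

Violated: 1, 6, 7.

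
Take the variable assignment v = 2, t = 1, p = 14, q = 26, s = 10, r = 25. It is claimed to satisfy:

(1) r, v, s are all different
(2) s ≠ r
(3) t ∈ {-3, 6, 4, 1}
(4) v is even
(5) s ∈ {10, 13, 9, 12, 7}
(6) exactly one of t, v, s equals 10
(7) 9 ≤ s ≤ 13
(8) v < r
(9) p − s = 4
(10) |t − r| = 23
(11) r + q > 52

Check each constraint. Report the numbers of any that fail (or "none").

(1) values 25, 2, 10 are pairwise distinct — holds.
(2) s = 10, r = 25; distinct — holds.
(3) t = 1 is in {-3, 6, 4, 1} — holds.
(4) v = 2 is even — holds.
(5) s = 10 is in {10, 13, 9, 12, 7} — holds.
(6) t=1, v=2, s=10; 1 of them equals 10 — holds.
(7) s = 10 lies in [9, 13] — holds.
(8) v = 2, r = 25; 2 < 25 — holds.
(9) p − s = 14 − 10 = 4 — holds.
(10) |1 − 25| = 24, not 23 — fails.
(11) r + q = 25 + 26 = 51; 51 ≤ 52, bound 52 not met — fails.

The assignment fails constraints 10 and 11.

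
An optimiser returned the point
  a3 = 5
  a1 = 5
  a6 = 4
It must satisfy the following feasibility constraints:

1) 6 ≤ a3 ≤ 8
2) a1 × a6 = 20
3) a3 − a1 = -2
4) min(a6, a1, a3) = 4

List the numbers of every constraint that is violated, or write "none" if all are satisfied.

1) a3 = 5 is outside [6, 8] — fails.
2) a1 × a6 = 5 × 4 = 20 — holds.
3) a3 − a1 = 5 − 5 = 0, not -2 — fails.
4) min(4, 5, 5) = 4 — holds.

The assignment fails constraints 1, 3.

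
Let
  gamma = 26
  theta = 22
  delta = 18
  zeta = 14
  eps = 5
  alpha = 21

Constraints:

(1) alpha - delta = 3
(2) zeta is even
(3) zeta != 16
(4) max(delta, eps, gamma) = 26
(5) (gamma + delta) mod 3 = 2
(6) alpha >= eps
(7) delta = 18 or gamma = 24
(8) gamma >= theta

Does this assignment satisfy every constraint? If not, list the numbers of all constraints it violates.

No violations.

(1) alpha - delta = 21 - 18 = 3  holds
(2) zeta = 14 is even  holds
(3) zeta = 14, and 14 ≠ 16  holds
(4) max(18, 5, 26) = 26  holds
(5) gamma + delta = 44; 44 mod 3 = 2  holds
(6) alpha = 21, eps = 5; 21 ≥ 5  holds
(7) delta = 18 = 18 (first disjunct)  holds
(8) gamma = 26, theta = 22; 26 ≥ 22  holds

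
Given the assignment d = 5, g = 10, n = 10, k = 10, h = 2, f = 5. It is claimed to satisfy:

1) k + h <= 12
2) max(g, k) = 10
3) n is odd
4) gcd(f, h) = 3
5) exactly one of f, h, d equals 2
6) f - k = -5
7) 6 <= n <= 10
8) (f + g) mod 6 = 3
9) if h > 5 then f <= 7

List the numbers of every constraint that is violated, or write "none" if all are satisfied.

Violated: 3 and 4.

1) k + h = 10 + 2 = 12; 12 ≤ 12  holds
2) max(10, 10) = 10  holds
3) n = 10 is even  fails
4) gcd(5, 2) = 1, not 3  fails
5) f=5, h=2, d=5; 1 of them equals 2  holds
6) f - k = 5 - 10 = -5  holds
7) n = 10 lies in [6, 10]  holds
8) f + g = 15; 15 mod 6 = 3  holds
9) h = 2, not > 5; antecedent false, conditional vacuously true  holds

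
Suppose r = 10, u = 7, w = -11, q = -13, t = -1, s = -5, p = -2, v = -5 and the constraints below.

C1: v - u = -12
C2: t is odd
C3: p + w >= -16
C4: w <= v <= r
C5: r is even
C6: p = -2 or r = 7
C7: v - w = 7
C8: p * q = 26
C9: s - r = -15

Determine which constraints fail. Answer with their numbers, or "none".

C1: v - u = -5 - 7 = -12  ✓
C2: t = -1 is odd  ✓
C3: p + w = -2 + (-11) = -13; -13 ≥ -16  ✓
C4: values -11 <= -5 <= 10  ✓
C5: r = 10 is even  ✓
C6: p = -2 = -2 (first disjunct)  ✓
C7: v - w = -5 - (-11) = 6, not 7  ✗
C8: p * q = -2 * (-13) = 26  ✓
C9: s - r = -5 - 10 = -15  ✓

The assignment fails constraint 7.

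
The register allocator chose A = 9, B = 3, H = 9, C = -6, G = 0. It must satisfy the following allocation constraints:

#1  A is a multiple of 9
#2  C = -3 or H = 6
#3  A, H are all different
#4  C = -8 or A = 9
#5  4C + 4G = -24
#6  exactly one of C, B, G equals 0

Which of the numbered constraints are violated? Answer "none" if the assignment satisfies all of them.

#1 9 / 9 = 1, so 9 divides 9 — satisfied.
#2 C = -6 ≠ -3 and H = 9 ≠ 6; both disjuncts false — violated.
#3 A = H = 9, not all different — violated.
#4 C = -6 ≠ -8, but A = 9 = 9 (second disjunct) — satisfied.
#5 4C + 4G = 4(-6) + 4(0) = -24 — satisfied.
#6 C=-6, B=3, G=0; 1 of them equals 0 — satisfied.

Violated: 2, 3.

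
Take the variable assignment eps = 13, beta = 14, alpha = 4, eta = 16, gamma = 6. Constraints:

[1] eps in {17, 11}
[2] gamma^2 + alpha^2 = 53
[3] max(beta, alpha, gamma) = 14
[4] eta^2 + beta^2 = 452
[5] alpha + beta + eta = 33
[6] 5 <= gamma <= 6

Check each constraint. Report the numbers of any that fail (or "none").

The assignment fails constraints 1, 2, and 5.

[1] eps = 13 is not in {17, 11} — violated.
[2] gamma^2 + alpha^2 = 6^2 + 4^2 = 36 + 16 = 52, not 53 — violated.
[3] max(14, 4, 6) = 14 — satisfied.
[4] eta^2 + beta^2 = 16^2 + 14^2 = 256 + 196 = 452 — satisfied.
[5] alpha + beta + eta = 4 + 14 + 16 = 34, not 33 — violated.
[6] gamma = 6 lies in [5, 6] — satisfied.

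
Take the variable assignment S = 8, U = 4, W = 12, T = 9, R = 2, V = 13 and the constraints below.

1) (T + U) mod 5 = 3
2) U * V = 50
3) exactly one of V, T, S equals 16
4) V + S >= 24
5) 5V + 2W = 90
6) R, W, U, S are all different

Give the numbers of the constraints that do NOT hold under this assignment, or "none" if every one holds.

1) T + U = 13; 13 mod 5 = 3 — OK.
2) U * V = 4 * 13 = 52, not 50 — violated.
3) V=13, T=9, S=8; 0 of them equal 16, not exactly one — violated.
4) V + S = 13 + 8 = 21; 21 < 24, bound 24 not met — violated.
5) 5V + 2W = 5(13) + 2(12) = 89, not 90 — violated.
6) values 2, 12, 4, 8 are pairwise distinct — OK.

Constraints 2, 3, 4, 5 are violated.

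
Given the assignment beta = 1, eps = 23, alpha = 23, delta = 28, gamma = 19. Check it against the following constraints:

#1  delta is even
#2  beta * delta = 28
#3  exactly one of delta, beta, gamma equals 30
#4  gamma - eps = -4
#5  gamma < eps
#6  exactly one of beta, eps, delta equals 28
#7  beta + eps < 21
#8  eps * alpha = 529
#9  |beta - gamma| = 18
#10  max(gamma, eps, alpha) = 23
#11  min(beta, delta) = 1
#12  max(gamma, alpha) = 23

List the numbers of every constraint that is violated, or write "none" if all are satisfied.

Constraints 3 and 7 do not hold.

#1 delta = 28 is even — OK.
#2 beta * delta = 1 * 28 = 28 — OK.
#3 delta=28, beta=1, gamma=19; 0 of them equal 30, not exactly one — violated.
#4 gamma - eps = 19 - 23 = -4 — OK.
#5 gamma = 19, eps = 23; 19 < 23 — OK.
#6 beta=1, eps=23, delta=28; 1 of them equals 28 — OK.
#7 beta + eps = 1 + 23 = 24; 24 ≥ 21, bound 21 not met — violated.
#8 eps * alpha = 23 * 23 = 529 — OK.
#9 |1 - 19| = 18 — OK.
#10 max(19, 23, 23) = 23 — OK.
#11 min(1, 28) = 1 — OK.
#12 max(19, 23) = 23 — OK.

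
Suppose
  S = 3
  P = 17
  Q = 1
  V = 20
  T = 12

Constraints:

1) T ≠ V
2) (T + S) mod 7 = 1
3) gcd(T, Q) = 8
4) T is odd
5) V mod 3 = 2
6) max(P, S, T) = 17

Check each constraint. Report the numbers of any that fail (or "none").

Violated: 3 and 4.

1) T = 12, V = 20; distinct  true
2) T + S = 15; 15 mod 7 = 1  true
3) gcd(12, 1) = 1, not 8  false
4) T = 12 is even  false
5) 20 mod 3 = 2  true
6) max(17, 3, 12) = 17  true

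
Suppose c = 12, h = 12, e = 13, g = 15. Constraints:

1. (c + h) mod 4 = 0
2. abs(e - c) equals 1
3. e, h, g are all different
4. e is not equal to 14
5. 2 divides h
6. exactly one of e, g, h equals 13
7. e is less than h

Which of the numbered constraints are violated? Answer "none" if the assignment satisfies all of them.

1. c + h = 24; 24 mod 4 = 0 — holds.
2. abs(13 - 12) = 1 — holds.
3. values 13, 12, 15 are pairwise distinct — holds.
4. e = 13, and 13 ≠ 14 — holds.
5. 12 / 2 = 6, so 2 divides 12 — holds.
6. e=13, g=15, h=12; 1 of them equals 13 — holds.
7. e = 13, h = 12; 13 ≥ 12 (want <) — fails.

Constraint 7 is violated.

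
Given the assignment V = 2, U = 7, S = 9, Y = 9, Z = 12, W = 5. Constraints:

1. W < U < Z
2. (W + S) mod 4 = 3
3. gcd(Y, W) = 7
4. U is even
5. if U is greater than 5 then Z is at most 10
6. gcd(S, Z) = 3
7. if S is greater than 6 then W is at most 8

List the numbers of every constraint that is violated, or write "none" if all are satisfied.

The assignment fails constraints 2, 3, 4, 5.

1. values 5 < 7 < 12  holds
2. W + S = 14; 14 mod 4 = 2, not 3  fails
3. gcd(9, 5) = 1, not 7  fails
4. U = 7 is odd  fails
5. U = 7 > 5, so we need Z ≤ 10; but Z = 12 > 10  fails
6. gcd(9, 12) = 3  holds
7. S = 9 > 6, so we need W ≤ 8; W = 5 ≤ 8  holds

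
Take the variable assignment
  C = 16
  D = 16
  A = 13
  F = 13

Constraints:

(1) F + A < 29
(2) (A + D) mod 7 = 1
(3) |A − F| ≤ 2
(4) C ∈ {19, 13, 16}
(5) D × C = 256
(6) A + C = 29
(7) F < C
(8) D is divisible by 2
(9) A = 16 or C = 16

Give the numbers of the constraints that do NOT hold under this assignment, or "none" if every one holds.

Yes — all constraints hold.

(1) F + A = 13 + 13 = 26; 26 < 29 — OK.
(2) A + D = 29; 29 mod 7 = 1 — OK.
(3) |13 − 13| = 0; 0 ≤ 2 — OK.
(4) C = 16 is in {19, 13, 16} — OK.
(5) D × C = 16 × 16 = 256 — OK.
(6) A + C = 13 + 16 = 29 — OK.
(7) F = 13, C = 16; 13 < 16 — OK.
(8) 16 / 2 = 8, so 2 divides 16 — OK.
(9) A = 13 ≠ 16, but C = 16 = 16 (second disjunct) — OK.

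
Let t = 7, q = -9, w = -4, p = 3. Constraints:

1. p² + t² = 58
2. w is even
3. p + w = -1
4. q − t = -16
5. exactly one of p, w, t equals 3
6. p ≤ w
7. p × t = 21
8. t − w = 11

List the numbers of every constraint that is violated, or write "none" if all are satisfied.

1. p² + t² = 3² + 7² = 9 + 49 = 58 — OK.
2. w = -4 is even — OK.
3. p + w = 3 + (-4) = -1 — OK.
4. q − t = -9 − 7 = -16 — OK.
5. p=3, w=-4, t=7; 1 of them equals 3 — OK.
6. p = 3, w = -4; 3 > -4 (want ≤) — violated.
7. p × t = 3 × 7 = 21 — OK.
8. t − w = 7 − (-4) = 11 — OK.

The assignment fails constraint 6.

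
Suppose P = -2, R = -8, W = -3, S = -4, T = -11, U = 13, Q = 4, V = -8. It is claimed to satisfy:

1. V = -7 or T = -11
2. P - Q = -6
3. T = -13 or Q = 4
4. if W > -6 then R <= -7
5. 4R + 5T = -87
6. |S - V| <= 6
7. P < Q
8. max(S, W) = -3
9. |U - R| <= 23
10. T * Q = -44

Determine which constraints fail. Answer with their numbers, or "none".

No violations.

1. V = -8 ≠ -7, but T = -11 = -11 (second disjunct)  yes
2. P - Q = -2 - 4 = -6  yes
3. T = -11 ≠ -13, but Q = 4 = 4 (second disjunct)  yes
4. W = -3 > -6, so we need R ≤ -7; R = -8 ≤ -7  yes
5. 4R + 5T = 4(-8) + 5(-11) = -87  yes
6. |-4 - (-8)| = 4; 4 ≤ 6  yes
7. P = -2, Q = 4; -2 < 4  yes
8. max(-4, -3) = -3  yes
9. |13 - (-8)| = 21; 21 ≤ 23  yes
10. T * Q = -11 * 4 = -44  yes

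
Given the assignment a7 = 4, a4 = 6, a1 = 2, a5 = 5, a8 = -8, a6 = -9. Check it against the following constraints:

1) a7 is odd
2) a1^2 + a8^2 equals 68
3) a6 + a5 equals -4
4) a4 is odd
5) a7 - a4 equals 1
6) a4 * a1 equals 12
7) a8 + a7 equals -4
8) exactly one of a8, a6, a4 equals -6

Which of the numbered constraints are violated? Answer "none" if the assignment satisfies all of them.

Violated: 1, 4, 5, and 8.

1) a7 = 4 is even  fails
2) a1^2 + a8^2 = 2^2 + (-8)^2 = 4 + 64 = 68  holds
3) a6 + a5 = -9 + 5 = -4  holds
4) a4 = 6 is even  fails
5) a7 - a4 = 4 - 6 = -2, not 1  fails
6) a4 * a1 = 6 * 2 = 12  holds
7) a8 + a7 = -8 + 4 = -4  holds
8) a8=-8, a6=-9, a4=6; 0 of them equal -6, not exactly one  fails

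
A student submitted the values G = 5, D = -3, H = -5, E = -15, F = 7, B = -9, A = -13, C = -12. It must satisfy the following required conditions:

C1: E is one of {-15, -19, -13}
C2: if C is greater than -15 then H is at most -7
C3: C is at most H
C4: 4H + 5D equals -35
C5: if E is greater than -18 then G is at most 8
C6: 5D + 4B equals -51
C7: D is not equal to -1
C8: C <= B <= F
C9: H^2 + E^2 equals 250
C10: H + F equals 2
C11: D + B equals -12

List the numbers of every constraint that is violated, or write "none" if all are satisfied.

No — constraint 2 is not satisfied.

C1: E = -15 is in {-15, -19, -13} — holds.
C2: C = -12 > -15, so we need H ≤ -7; but H = -5 > -7 — does not hold.
C3: C = -12, H = -5; -12 ≤ -5 — holds.
C4: 4H + 5D = 4(-5) + 5(-3) = -35 — holds.
C5: E = -15 > -18, so we need G ≤ 8; G = 5 ≤ 8 — holds.
C6: 5D + 4B = 5(-3) + 4(-9) = -51 — holds.
C7: D = -3, and -3 ≠ -1 — holds.
C8: values -12 <= -9 <= 7 — holds.
C9: H^2 + E^2 = (-5)^2 + (-15)^2 = 25 + 225 = 250 — holds.
C10: H + F = -5 + 7 = 2 — holds.
C11: D + B = -3 + (-9) = -12 — holds.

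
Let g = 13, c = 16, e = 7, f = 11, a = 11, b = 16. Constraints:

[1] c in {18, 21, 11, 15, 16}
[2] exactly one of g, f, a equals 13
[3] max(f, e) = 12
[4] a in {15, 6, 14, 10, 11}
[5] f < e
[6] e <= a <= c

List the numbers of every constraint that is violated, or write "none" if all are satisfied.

Violated: 3 and 5.

[1] c = 16 is in {18, 21, 11, 15, 16} — holds.
[2] g=13, f=11, a=11; 1 of them equals 13 — holds.
[3] max(11, 7) = 11, not 12 — does not hold.
[4] a = 11 is in {15, 6, 14, 10, 11} — holds.
[5] f = 11, e = 7; 11 ≥ 7 (want <) — does not hold.
[6] values 7 <= 11 <= 16 — holds.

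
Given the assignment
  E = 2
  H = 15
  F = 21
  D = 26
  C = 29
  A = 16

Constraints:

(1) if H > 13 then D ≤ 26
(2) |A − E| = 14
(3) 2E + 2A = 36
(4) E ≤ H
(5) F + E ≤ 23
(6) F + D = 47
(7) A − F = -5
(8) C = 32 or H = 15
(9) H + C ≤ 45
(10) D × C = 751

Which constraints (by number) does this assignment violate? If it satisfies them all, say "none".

Violated: 10.

(1) H = 15 > 13, so we need D ≤ 26; D = 26 ≤ 26 — holds.
(2) |16 − 2| = 14 — holds.
(3) 2E + 2A = 2(2) + 2(16) = 36 — holds.
(4) E = 2, H = 15; 2 ≤ 15 — holds.
(5) F + E = 21 + 2 = 23; 23 ≤ 23 — holds.
(6) F + D = 21 + 26 = 47 — holds.
(7) A − F = 16 − 21 = -5 — holds.
(8) C = 29 ≠ 32, but H = 15 = 15 (second disjunct) — holds.
(9) H + C = 15 + 29 = 44; 44 ≤ 45 — holds.
(10) D × C = 26 × 29 = 754, not 751 — does not hold.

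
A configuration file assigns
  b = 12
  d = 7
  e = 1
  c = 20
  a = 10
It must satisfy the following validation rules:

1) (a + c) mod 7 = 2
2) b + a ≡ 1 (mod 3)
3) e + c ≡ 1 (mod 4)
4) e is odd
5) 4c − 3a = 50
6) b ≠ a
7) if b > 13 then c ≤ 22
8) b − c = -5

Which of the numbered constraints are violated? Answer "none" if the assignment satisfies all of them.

1) a + c = 30; 30 mod 7 = 2 — satisfied.
2) b + a = 22; 22 mod 3 = 1 — satisfied.
3) e + c = 21; 21 mod 4 = 1 — satisfied.
4) e = 1 is odd — satisfied.
5) 4c − 3a = 4(20) − 3(10) = 50 — satisfied.
6) b = 12, a = 10; distinct — satisfied.
7) b = 12, not > 13; antecedent false, conditional vacuously true — satisfied.
8) b − c = 12 − 20 = -8, not -5 — violated.

No — constraint 8 is not satisfied.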